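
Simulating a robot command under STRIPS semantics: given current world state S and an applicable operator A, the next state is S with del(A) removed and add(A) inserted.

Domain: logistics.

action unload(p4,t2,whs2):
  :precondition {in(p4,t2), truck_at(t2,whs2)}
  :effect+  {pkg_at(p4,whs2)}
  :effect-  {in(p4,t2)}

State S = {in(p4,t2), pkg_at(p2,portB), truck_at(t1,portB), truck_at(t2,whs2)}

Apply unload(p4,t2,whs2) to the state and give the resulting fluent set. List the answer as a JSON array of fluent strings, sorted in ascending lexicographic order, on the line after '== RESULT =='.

Progress:
  pre ⊆ S: {in(p4,t2), truck_at(t2,whs2)} ⊆ S  — applicable
  S \ del = {pkg_at(p2,portB), truck_at(t1,portB), truck_at(t2,whs2)}
  ∪ add   = {pkg_at(p2,portB), pkg_at(p4,whs2), truck_at(t1,portB), truck_at(t2,whs2)}

== RESULT ==
["pkg_at(p2,portB)", "pkg_at(p4,whs2)", "truck_at(t1,portB)", "truck_at(t2,whs2)"]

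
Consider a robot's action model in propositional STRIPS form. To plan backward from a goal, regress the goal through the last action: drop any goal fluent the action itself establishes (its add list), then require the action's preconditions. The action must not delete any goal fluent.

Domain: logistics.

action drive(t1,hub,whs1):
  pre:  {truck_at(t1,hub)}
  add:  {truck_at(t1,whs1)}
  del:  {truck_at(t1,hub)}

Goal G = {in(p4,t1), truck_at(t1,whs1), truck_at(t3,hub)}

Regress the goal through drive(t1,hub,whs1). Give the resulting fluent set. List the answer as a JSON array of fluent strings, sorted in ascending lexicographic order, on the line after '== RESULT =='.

Regress:
  G ∩ del = {}  (empty — regression defined)
  G \ add = {in(p4,t1), truck_at(t1,whs1), truck_at(t3,hub)} \ {truck_at(t1,whs1)} = {in(p4,t1), truck_at(t3,hub)}
  ∪ pre   = {in(p4,t1), truck_at(t3,hub)} ∪ {truck_at(t1,hub)}
          = {in(p4,t1), truck_at(t1,hub), truck_at(t3,hub)}

== RESULT ==
["in(p4,t1)", "truck_at(t1,hub)", "truck_at(t3,hub)"]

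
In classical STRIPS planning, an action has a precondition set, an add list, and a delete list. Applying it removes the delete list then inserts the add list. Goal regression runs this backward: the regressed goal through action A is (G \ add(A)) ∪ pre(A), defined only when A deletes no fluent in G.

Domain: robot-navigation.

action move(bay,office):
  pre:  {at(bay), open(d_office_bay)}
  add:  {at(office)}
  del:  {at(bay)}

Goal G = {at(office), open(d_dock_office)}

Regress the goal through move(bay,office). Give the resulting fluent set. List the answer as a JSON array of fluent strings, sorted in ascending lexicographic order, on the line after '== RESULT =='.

Compute (G \ add) ∪ pre:
  G ∩ del = {}  (empty — regression defined)
  G \ add = {at(office), open(d_dock_office)} \ {at(office)} = {open(d_dock_office)}
  ∪ pre   = {open(d_dock_office)} ∪ {at(bay), open(d_office_bay)}
          = {at(bay), open(d_dock_office), open(d_office_bay)}

== RESULT ==
["at(bay)", "open(d_dock_office)", "open(d_office_bay)"]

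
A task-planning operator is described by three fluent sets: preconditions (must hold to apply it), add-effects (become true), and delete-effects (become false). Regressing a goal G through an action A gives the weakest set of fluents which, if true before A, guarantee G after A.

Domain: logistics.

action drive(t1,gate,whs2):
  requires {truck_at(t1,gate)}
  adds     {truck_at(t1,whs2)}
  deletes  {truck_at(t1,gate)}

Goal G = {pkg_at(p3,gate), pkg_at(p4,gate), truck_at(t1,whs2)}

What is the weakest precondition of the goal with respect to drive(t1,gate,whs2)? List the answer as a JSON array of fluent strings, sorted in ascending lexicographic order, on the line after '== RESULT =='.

Regress:
  G ∩ del = {}  (empty — regression defined)
  G \ add = {pkg_at(p3,gate), pkg_at(p4,gate), truck_at(t1,whs2)} \ {truck_at(t1,whs2)} = {pkg_at(p3,gate), pkg_at(p4,gate)}
  ∪ pre   = {pkg_at(p3,gate), pkg_at(p4,gate)} ∪ {truck_at(t1,gate)}
          = {pkg_at(p3,gate), pkg_at(p4,gate), truck_at(t1,gate)}

== RESULT ==
["pkg_at(p3,gate)", "pkg_at(p4,gate)", "truck_at(t1,gate)"]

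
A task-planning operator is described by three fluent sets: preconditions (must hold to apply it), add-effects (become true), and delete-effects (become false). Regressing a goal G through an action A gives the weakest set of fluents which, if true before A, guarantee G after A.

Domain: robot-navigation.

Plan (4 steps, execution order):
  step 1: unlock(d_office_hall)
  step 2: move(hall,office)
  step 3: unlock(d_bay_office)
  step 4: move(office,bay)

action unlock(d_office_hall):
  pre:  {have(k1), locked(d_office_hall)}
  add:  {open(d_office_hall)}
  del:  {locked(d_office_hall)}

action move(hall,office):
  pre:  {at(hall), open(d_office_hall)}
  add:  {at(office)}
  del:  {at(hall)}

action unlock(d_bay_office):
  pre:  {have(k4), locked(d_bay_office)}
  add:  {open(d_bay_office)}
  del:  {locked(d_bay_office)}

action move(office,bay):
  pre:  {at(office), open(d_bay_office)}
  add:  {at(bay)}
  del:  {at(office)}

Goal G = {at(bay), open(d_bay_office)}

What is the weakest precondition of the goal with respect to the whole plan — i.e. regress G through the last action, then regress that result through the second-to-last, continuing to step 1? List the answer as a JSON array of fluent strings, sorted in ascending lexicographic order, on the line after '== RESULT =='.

Regress step by step:
  through step 4 (move(office,bay)): drop {at(bay)}, keep {open(d_bay_office)}, require {at(office), open(d_bay_office)}
    → {at(office), open(d_bay_office)}
  through step 3 (unlock(d_bay_office)): drop {open(d_bay_office)}, keep {at(office)}, require {have(k4), locked(d_bay_office)}
    → {at(office), have(k4), locked(d_bay_office)}
  through step 2 (move(hall,office)): drop {at(office)}, keep {have(k4), locked(d_bay_office)}, require {at(hall), open(d_office_hall)}
    → {at(hall), have(k4), locked(d_bay_office), open(d_office_hall)}
  through step 1 (unlock(d_office_hall)): drop {open(d_office_hall)}, keep {at(hall), have(k4), locked(d_bay_office)}, require {have(k1), locked(d_office_hall)}
    → {at(hall), have(k1), have(k4), locked(d_bay_office), locked(d_office_hall)}

== RESULT ==
["at(hall)", "have(k1)", "have(k4)", "locked(d_bay_office)", "locked(d_office_hall)"]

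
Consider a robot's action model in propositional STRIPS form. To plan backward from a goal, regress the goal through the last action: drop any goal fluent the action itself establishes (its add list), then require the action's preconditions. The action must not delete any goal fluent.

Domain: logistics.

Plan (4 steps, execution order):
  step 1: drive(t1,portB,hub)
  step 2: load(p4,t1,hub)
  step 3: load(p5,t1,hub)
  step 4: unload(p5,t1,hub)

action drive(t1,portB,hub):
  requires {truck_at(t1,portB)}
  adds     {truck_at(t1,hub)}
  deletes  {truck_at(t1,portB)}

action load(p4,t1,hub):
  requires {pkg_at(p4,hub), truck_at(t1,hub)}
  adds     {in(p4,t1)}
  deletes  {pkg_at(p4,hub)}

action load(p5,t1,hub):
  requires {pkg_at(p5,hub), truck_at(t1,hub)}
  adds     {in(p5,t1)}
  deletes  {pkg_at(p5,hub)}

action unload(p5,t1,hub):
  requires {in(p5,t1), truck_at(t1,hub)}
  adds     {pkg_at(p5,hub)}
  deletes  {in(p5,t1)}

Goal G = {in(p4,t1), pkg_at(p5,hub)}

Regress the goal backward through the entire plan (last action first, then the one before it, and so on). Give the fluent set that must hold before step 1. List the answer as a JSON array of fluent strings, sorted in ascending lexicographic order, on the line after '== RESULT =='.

Regress step by step:
  through step 4 (unload(p5,t1,hub)): drop {pkg_at(p5,hub)}, keep {in(p4,t1)}, require {in(p5,t1), truck_at(t1,hub)}
    → {in(p4,t1), in(p5,t1), truck_at(t1,hub)}
  through step 3 (load(p5,t1,hub)): drop {in(p5,t1)}, keep {in(p4,t1), truck_at(t1,hub)}, require {pkg_at(p5,hub), truck_at(t1,hub)}
    → {in(p4,t1), pkg_at(p5,hub), truck_at(t1,hub)}
  through step 2 (load(p4,t1,hub)): drop {in(p4,t1)}, keep {pkg_at(p5,hub), truck_at(t1,hub)}, require {pkg_at(p4,hub), truck_at(t1,hub)}
    → {pkg_at(p4,hub), pkg_at(p5,hub), truck_at(t1,hub)}
  through step 1 (drive(t1,portB,hub)): drop {truck_at(t1,hub)}, keep {pkg_at(p4,hub), pkg_at(p5,hub)}, require {truck_at(t1,portB)}
    → {pkg_at(p4,hub), pkg_at(p5,hub), truck_at(t1,portB)}

== RESULT ==
["pkg_at(p4,hub)", "pkg_at(p5,hub)", "truck_at(t1,portB)"]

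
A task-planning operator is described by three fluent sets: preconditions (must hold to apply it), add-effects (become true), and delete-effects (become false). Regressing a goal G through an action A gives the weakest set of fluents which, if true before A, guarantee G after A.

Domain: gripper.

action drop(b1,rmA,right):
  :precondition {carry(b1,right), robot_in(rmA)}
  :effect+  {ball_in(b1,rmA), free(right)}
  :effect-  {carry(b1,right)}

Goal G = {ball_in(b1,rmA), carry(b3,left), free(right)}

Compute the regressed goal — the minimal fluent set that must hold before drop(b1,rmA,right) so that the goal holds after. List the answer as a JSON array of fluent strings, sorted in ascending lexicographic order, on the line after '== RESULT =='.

Compute (G \ add) ∪ pre:
  G ∩ del = {}  (empty — regression defined)
  G \ add = {ball_in(b1,rmA), carry(b3,left), free(right)} \ {ball_in(b1,rmA), free(right)} = {carry(b3,left)}
  ∪ pre   = {carry(b3,left)} ∪ {carry(b1,right), robot_in(rmA)}
          = {carry(b1,right), carry(b3,left), robot_in(rmA)}

== RESULT ==
["carry(b1,right)", "carry(b3,left)", "robot_in(rmA)"]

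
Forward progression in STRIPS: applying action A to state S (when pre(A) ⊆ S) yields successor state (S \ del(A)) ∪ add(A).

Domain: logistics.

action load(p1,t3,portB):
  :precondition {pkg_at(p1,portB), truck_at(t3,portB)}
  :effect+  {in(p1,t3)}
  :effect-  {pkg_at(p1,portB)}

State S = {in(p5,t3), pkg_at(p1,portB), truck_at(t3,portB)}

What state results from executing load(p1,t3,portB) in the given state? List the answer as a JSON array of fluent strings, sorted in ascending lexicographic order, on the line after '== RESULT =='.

Progress:
  pre ⊆ S: {pkg_at(p1,portB), truck_at(t3,portB)} ⊆ S  — applicable
  S \ del = {in(p5,t3), truck_at(t3,portB)}
  ∪ add   = {in(p1,t3), in(p5,t3), truck_at(t3,portB)}

== RESULT ==
["in(p1,t3)", "in(p5,t3)", "truck_at(t3,portB)"]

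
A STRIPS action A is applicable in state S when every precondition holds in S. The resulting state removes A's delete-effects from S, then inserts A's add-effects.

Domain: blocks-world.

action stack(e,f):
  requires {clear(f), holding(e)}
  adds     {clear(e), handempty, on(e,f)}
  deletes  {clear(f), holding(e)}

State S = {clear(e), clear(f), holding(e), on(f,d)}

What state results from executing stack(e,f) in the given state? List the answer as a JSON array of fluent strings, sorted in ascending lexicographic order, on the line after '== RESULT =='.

Compute (S \ del) ∪ add:
  pre ⊆ S: {clear(f), holding(e)} ⊆ S  — applicable
  S \ del = {clear(e), on(f,d)}
  ∪ add   = {clear(e), handempty, on(e,f), on(f,d)}

== RESULT ==
["clear(e)", "handempty", "on(e,f)", "on(f,d)"]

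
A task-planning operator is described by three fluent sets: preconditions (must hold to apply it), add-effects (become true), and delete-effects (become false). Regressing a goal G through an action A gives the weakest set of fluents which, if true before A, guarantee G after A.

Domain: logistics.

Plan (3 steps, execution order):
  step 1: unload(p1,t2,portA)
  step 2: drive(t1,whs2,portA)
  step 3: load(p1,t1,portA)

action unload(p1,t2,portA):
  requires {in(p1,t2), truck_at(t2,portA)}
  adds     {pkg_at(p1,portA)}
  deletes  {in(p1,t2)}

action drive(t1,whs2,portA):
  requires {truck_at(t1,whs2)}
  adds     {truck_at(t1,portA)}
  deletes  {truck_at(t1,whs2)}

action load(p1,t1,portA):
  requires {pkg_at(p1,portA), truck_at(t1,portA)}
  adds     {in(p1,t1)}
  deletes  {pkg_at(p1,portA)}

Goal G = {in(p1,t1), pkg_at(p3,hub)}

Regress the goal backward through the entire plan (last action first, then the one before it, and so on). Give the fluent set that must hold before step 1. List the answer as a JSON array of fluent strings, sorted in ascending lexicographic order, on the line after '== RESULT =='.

Work backward from the goal:
  through step 3 (load(p1,t1,portA)): drop {in(p1,t1)}, keep {pkg_at(p3,hub)}, require {pkg_at(p1,portA), truck_at(t1,portA)}
    → {pkg_at(p1,portA), pkg_at(p3,hub), truck_at(t1,portA)}
  through step 2 (drive(t1,whs2,portA)): drop {truck_at(t1,portA)}, keep {pkg_at(p1,portA), pkg_at(p3,hub)}, require {truck_at(t1,whs2)}
    → {pkg_at(p1,portA), pkg_at(p3,hub), truck_at(t1,whs2)}
  through step 1 (unload(p1,t2,portA)): drop {pkg_at(p1,portA)}, keep {pkg_at(p3,hub), truck_at(t1,whs2)}, require {in(p1,t2), truck_at(t2,portA)}
    → {in(p1,t2), pkg_at(p3,hub), truck_at(t1,whs2), truck_at(t2,portA)}

== RESULT ==
["in(p1,t2)", "pkg_at(p3,hub)", "truck_at(t1,whs2)", "truck_at(t2,portA)"]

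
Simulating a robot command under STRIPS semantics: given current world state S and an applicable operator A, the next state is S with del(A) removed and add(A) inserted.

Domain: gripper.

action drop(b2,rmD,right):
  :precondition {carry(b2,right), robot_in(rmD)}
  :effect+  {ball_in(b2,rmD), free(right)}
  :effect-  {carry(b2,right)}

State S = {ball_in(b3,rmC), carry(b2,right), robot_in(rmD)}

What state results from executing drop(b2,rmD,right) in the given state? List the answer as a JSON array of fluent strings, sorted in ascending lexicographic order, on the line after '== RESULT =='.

Progress:
  pre ⊆ S: {carry(b2,right), robot_in(rmD)} ⊆ S  — applicable
  S \ del = {ball_in(b3,rmC), robot_in(rmD)}
  ∪ add   = {ball_in(b2,rmD), ball_in(b3,rmC), free(right), robot_in(rmD)}

== RESULT ==
["ball_in(b2,rmD)", "ball_in(b3,rmC)", "free(right)", "robot_in(rmD)"]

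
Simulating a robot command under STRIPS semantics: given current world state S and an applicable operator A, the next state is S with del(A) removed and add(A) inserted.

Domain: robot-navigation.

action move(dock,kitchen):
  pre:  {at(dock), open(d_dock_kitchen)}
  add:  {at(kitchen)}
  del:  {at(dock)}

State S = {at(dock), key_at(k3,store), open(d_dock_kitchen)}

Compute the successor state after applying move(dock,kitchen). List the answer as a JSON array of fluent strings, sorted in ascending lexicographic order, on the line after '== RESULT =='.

Compute (S \ del) ∪ add:
  pre ⊆ S: {at(dock), open(d_dock_kitchen)} ⊆ S  — applicable
  S \ del = {key_at(k3,store), open(d_dock_kitchen)}
  ∪ add   = {at(kitchen), key_at(k3,store), open(d_dock_kitchen)}

== RESULT ==
["at(kitchen)", "key_at(k3,store)", "open(d_dock_kitchen)"]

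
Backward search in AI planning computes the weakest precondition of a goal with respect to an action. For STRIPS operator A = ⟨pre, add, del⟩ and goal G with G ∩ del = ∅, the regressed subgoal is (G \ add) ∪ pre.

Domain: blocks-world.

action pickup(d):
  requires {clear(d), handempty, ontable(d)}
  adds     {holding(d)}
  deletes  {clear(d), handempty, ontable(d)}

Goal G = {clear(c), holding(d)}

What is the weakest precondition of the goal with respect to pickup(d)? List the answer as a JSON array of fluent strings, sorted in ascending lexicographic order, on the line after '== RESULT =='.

Compute (G \ add) ∪ pre:
  G ∩ del = {}  (empty — regression defined)
  G \ add = {clear(c), holding(d)} \ {holding(d)} = {clear(c)}
  ∪ pre   = {clear(c)} ∪ {clear(d), handempty, ontable(d)}
          = {clear(c), clear(d), handempty, ontable(d)}

== RESULT ==
["clear(c)", "clear(d)", "handempty", "ontable(d)"]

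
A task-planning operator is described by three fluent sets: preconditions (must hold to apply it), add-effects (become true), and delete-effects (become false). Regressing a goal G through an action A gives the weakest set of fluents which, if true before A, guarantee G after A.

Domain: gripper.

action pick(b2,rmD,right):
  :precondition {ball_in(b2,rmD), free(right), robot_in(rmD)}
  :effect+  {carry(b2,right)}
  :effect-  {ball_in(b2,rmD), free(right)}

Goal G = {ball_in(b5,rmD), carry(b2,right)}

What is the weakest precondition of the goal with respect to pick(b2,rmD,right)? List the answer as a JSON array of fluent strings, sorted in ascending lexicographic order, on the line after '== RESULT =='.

Compute (G \ add) ∪ pre:
  G ∩ del = {}  (empty — regression defined)
  G \ add = {ball_in(b5,rmD), carry(b2,right)} \ {carry(b2,right)} = {ball_in(b5,rmD)}
  ∪ pre   = {ball_in(b5,rmD)} ∪ {ball_in(b2,rmD), free(right), robot_in(rmD)}
          = {ball_in(b2,rmD), ball_in(b5,rmD), free(right), robot_in(rmD)}

== RESULT ==
["ball_in(b2,rmD)", "ball_in(b5,rmD)", "free(right)", "robot_in(rmD)"]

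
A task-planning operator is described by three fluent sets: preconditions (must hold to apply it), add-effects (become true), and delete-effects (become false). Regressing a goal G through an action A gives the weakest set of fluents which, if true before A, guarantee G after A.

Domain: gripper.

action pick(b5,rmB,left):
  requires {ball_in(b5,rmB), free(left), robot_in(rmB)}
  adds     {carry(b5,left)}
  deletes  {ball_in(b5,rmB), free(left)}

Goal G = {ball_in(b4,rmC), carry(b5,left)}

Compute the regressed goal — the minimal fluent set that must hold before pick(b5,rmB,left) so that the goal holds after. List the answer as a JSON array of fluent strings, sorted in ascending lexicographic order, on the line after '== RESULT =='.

Compute (G \ add) ∪ pre:
  G ∩ del = {}  (empty — regression defined)
  G \ add = {ball_in(b4,rmC), carry(b5,left)} \ {carry(b5,left)} = {ball_in(b4,rmC)}
  ∪ pre   = {ball_in(b4,rmC)} ∪ {ball_in(b5,rmB), free(left), robot_in(rmB)}
          = {ball_in(b4,rmC), ball_in(b5,rmB), free(left), robot_in(rmB)}

== RESULT ==
["ball_in(b4,rmC)", "ball_in(b5,rmB)", "free(left)", "robot_in(rmB)"]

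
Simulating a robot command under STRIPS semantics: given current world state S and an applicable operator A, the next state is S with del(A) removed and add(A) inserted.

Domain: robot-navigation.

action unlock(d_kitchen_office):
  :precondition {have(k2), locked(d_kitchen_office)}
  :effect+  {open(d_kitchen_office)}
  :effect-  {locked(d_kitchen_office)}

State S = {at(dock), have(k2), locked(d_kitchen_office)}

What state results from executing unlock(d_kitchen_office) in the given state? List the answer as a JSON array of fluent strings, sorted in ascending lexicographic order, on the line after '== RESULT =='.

Progress:
  pre ⊆ S: {have(k2), locked(d_kitchen_office)} ⊆ S  — applicable
  S \ del = {at(dock), have(k2)}
  ∪ add   = {at(dock), have(k2), open(d_kitchen_office)}

== RESULT ==
["at(dock)", "have(k2)", "open(d_kitchen_office)"]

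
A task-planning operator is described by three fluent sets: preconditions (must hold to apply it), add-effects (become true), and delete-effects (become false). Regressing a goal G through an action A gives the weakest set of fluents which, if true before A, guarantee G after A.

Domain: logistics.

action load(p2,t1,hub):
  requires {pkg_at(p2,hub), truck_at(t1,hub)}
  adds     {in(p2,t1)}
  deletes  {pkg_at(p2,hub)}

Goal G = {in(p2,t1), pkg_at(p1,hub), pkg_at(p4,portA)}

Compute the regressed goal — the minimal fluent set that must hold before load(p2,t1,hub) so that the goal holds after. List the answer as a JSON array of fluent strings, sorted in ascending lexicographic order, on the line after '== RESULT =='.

Compute (G \ add) ∪ pre:
  G ∩ del = {}  (empty — regression defined)
  G \ add = {in(p2,t1), pkg_at(p1,hub), pkg_at(p4,portA)} \ {in(p2,t1)} = {pkg_at(p1,hub), pkg_at(p4,portA)}
  ∪ pre   = {pkg_at(p1,hub), pkg_at(p4,portA)} ∪ {pkg_at(p2,hub), truck_at(t1,hub)}
          = {pkg_at(p1,hub), pkg_at(p2,hub), pkg_at(p4,portA), truck_at(t1,hub)}

== RESULT ==
["pkg_at(p1,hub)", "pkg_at(p2,hub)", "pkg_at(p4,portA)", "truck_at(t1,hub)"]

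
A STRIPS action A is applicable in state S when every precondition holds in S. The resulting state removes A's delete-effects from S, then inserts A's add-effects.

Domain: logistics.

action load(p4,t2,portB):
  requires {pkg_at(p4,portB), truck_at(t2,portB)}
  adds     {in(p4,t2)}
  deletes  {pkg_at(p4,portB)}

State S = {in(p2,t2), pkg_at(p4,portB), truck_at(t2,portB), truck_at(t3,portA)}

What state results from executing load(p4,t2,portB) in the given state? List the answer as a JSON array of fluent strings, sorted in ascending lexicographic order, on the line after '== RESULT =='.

Progress:
  pre ⊆ S: {pkg_at(p4,portB), truck_at(t2,portB)} ⊆ S  — applicable
  S \ del = {in(p2,t2), truck_at(t2,portB), truck_at(t3,portA)}
  ∪ add   = {in(p2,t2), in(p4,t2), truck_at(t2,portB), truck_at(t3,portA)}

== RESULT ==
["in(p2,t2)", "in(p4,t2)", "truck_at(t2,portB)", "truck_at(t3,portA)"]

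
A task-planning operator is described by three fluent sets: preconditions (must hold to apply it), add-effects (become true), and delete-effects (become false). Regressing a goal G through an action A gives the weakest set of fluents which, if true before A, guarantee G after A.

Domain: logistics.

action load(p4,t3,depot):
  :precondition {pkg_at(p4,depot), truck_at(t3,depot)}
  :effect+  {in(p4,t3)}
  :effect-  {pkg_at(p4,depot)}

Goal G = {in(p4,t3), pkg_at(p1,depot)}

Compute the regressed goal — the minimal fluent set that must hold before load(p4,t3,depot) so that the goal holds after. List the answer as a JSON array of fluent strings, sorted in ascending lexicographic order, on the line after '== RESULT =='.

Compute (G \ add) ∪ pre:
  G ∩ del = {}  (empty — regression defined)
  G \ add = {in(p4,t3), pkg_at(p1,depot)} \ {in(p4,t3)} = {pkg_at(p1,depot)}
  ∪ pre   = {pkg_at(p1,depot)} ∪ {pkg_at(p4,depot), truck_at(t3,depot)}
          = {pkg_at(p1,depot), pkg_at(p4,depot), truck_at(t3,depot)}

== RESULT ==
["pkg_at(p1,depot)", "pkg_at(p4,depot)", "truck_at(t3,depot)"]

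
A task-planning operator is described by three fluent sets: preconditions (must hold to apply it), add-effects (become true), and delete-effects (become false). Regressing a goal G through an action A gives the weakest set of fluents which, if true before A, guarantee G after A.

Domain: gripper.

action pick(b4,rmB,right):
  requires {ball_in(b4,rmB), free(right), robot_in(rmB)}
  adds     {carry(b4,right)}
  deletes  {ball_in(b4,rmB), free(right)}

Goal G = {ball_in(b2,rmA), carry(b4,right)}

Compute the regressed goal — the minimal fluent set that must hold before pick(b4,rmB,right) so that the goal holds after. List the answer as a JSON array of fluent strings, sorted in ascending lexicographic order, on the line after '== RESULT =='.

Compute (G \ add) ∪ pre:
  G ∩ del = {}  (empty — regression defined)
  G \ add = {ball_in(b2,rmA), carry(b4,right)} \ {carry(b4,right)} = {ball_in(b2,rmA)}
  ∪ pre   = {ball_in(b2,rmA)} ∪ {ball_in(b4,rmB), free(right), robot_in(rmB)}
          = {ball_in(b2,rmA), ball_in(b4,rmB), free(right), robot_in(rmB)}

== RESULT ==
["ball_in(b2,rmA)", "ball_in(b4,rmB)", "free(right)", "robot_in(rmB)"]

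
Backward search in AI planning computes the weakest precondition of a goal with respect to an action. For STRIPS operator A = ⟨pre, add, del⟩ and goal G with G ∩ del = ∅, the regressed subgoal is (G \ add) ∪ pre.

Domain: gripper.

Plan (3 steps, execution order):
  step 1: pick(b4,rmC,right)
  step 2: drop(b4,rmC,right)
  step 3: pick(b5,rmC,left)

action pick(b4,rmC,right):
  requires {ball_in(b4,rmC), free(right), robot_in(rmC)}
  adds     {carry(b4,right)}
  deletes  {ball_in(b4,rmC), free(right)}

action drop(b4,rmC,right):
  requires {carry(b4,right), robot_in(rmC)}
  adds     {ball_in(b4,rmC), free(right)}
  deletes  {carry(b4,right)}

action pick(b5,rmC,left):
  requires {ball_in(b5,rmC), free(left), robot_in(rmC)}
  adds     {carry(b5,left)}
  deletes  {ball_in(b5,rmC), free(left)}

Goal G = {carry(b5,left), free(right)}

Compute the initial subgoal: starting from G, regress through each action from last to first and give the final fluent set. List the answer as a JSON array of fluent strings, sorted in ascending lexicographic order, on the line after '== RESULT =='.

Work backward from the goal:
  through step 3 (pick(b5,rmC,left)): drop {carry(b5,left)}, keep {free(right)}, require {ball_in(b5,rmC), free(left), robot_in(rmC)}
    → {ball_in(b5,rmC), free(left), free(right), robot_in(rmC)}
  through step 2 (drop(b4,rmC,right)): drop {free(right)}, keep {ball_in(b5,rmC), free(left), robot_in(rmC)}, require {carry(b4,right), robot_in(rmC)}
    → {ball_in(b5,rmC), carry(b4,right), free(left), robot_in(rmC)}
  through step 1 (pick(b4,rmC,right)): drop {carry(b4,right)}, keep {ball_in(b5,rmC), free(left), robot_in(rmC)}, require {ball_in(b4,rmC), free(right), robot_in(rmC)}
    → {ball_in(b4,rmC), ball_in(b5,rmC), free(left), free(right), robot_in(rmC)}

== RESULT ==
["ball_in(b4,rmC)", "ball_in(b5,rmC)", "free(left)", "free(right)", "robot_in(rmC)"]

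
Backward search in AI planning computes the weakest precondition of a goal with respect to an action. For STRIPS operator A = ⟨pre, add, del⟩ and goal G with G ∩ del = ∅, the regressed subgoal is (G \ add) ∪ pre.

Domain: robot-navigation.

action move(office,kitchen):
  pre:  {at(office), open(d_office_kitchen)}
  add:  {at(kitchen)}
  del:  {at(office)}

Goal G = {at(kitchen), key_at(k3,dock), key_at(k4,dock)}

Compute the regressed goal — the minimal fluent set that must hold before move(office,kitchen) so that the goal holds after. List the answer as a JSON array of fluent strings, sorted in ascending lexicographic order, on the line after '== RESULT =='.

Regress:
  G ∩ del = {}  (empty — regression defined)
  G \ add = {at(kitchen), key_at(k3,dock), key_at(k4,dock)} \ {at(kitchen)} = {key_at(k3,dock), key_at(k4,dock)}
  ∪ pre   = {key_at(k3,dock), key_at(k4,dock)} ∪ {at(office), open(d_office_kitchen)}
          = {at(office), key_at(k3,dock), key_at(k4,dock), open(d_office_kitchen)}

== RESULT ==
["at(office)", "key_at(k3,dock)", "key_at(k4,dock)", "open(d_office_kitchen)"]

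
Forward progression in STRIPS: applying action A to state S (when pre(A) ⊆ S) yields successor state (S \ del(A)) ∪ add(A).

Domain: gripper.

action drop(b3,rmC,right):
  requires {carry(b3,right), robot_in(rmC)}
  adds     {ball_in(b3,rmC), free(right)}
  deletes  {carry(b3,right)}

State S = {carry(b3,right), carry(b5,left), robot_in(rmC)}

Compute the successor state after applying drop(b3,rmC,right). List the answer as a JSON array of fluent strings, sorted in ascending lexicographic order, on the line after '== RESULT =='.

Compute (S \ del) ∪ add:
  pre ⊆ S: {carry(b3,right), robot_in(rmC)} ⊆ S  — applicable
  S \ del = {carry(b5,left), robot_in(rmC)}
  ∪ add   = {ball_in(b3,rmC), carry(b5,left), free(right), robot_in(rmC)}

== RESULT ==
["ball_in(b3,rmC)", "carry(b5,left)", "free(right)", "robot_in(rmC)"]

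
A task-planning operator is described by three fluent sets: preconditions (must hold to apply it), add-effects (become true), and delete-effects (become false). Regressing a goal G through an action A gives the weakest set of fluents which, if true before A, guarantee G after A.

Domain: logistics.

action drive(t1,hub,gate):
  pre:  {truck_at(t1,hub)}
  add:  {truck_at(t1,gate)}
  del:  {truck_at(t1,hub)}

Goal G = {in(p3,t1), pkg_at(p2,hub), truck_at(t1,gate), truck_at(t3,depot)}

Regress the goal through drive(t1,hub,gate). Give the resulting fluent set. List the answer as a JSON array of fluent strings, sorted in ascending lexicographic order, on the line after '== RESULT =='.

Regress:
  G ∩ del = {}  (empty — regression defined)
  G \ add = {in(p3,t1), pkg_at(p2,hub), truck_at(t1,gate), truck_at(t3,depot)} \ {truck_at(t1,gate)} = {in(p3,t1), pkg_at(p2,hub), truck_at(t3,depot)}
  ∪ pre   = {in(p3,t1), pkg_at(p2,hub), truck_at(t3,depot)} ∪ {truck_at(t1,hub)}
          = {in(p3,t1), pkg_at(p2,hub), truck_at(t1,hub), truck_at(t3,depot)}

== RESULT ==
["in(p3,t1)", "pkg_at(p2,hub)", "truck_at(t1,hub)", "truck_at(t3,depot)"]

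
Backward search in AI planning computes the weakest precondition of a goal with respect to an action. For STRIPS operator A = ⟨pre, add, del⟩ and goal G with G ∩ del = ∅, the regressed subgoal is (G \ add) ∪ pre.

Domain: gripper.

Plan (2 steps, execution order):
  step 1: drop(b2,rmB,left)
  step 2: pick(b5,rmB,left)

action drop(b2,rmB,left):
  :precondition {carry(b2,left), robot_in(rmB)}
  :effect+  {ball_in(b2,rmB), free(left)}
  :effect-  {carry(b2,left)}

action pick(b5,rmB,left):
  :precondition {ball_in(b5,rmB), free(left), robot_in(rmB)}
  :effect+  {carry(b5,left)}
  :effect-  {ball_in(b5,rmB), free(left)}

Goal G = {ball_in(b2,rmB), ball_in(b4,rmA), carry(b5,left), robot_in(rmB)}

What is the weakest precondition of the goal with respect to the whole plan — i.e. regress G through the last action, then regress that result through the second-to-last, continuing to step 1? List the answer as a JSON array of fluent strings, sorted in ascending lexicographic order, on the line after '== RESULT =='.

Work backward from the goal:
  through step 2 (pick(b5,rmB,left)): drop {carry(b5,left)}, keep {ball_in(b2,rmB), ball_in(b4,rmA), robot_in(rmB)}, require {ball_in(b5,rmB), free(left), robot_in(rmB)}
    → {ball_in(b2,rmB), ball_in(b4,rmA), ball_in(b5,rmB), free(left), robot_in(rmB)}
  through step 1 (drop(b2,rmB,left)): drop {ball_in(b2,rmB), free(left)}, keep {ball_in(b4,rmA), ball_in(b5,rmB), robot_in(rmB)}, require {carry(b2,left), robot_in(rmB)}
    → {ball_in(b4,rmA), ball_in(b5,rmB), carry(b2,left), robot_in(rmB)}

== RESULT ==
["ball_in(b4,rmA)", "ball_in(b5,rmB)", "carry(b2,left)", "robot_in(rmB)"]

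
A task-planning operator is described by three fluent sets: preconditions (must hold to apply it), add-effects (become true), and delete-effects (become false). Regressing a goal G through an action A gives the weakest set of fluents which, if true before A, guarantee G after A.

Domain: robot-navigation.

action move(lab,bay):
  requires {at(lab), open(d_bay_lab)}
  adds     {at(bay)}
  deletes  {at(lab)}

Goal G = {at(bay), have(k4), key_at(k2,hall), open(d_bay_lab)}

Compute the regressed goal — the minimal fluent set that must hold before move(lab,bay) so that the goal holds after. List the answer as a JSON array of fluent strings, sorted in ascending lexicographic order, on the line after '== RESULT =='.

Compute (G \ add) ∪ pre:
  G ∩ del = {}  (empty — regression defined)
  G \ add = {at(bay), have(k4), key_at(k2,hall), open(d_bay_lab)} \ {at(bay)} = {have(k4), key_at(k2,hall), open(d_bay_lab)}
  ∪ pre   = {have(k4), key_at(k2,hall), open(d_bay_lab)} ∪ {at(lab), open(d_bay_lab)}
          = {at(lab), have(k4), key_at(k2,hall), open(d_bay_lab)}

== RESULT ==
["at(lab)", "have(k4)", "key_at(k2,hall)", "open(d_bay_lab)"]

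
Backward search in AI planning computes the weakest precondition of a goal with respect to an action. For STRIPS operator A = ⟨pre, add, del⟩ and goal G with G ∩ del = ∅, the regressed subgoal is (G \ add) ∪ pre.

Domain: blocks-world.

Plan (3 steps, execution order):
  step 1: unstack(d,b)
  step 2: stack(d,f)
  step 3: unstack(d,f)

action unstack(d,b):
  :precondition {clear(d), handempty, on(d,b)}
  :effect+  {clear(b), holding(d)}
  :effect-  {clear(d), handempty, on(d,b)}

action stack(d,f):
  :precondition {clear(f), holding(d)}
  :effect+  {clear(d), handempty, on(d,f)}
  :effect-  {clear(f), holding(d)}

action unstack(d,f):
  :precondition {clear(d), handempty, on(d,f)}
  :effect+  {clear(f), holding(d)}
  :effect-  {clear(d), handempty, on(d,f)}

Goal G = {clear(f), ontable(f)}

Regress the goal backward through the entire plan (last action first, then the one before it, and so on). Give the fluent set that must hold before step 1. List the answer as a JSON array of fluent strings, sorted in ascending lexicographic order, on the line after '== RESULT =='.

Regress step by step:
  through step 3 (unstack(d,f)): drop {clear(f)}, keep {ontable(f)}, require {clear(d), handempty, on(d,f)}
    → {clear(d), handempty, on(d,f), ontable(f)}
  through step 2 (stack(d,f)): drop {clear(d), handempty, on(d,f)}, keep {ontable(f)}, require {clear(f), holding(d)}
    → {clear(f), holding(d), ontable(f)}
  through step 1 (unstack(d,b)): drop {holding(d)}, keep {clear(f), ontable(f)}, require {clear(d), handempty, on(d,b)}
    → {clear(d), clear(f), handempty, on(d,b), ontable(f)}

== RESULT ==
["clear(d)", "clear(f)", "handempty", "on(d,b)", "ontable(f)"]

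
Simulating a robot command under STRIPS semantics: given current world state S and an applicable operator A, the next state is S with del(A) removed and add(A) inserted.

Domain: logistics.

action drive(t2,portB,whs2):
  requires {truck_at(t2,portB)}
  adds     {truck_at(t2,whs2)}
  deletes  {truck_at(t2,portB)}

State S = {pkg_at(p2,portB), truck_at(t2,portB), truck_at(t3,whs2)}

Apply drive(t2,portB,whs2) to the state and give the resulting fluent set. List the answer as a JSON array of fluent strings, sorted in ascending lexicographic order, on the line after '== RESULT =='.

Compute (S \ del) ∪ add:
  pre ⊆ S: {truck_at(t2,portB)} ⊆ S  — applicable
  S \ del = {pkg_at(p2,portB), truck_at(t3,whs2)}
  ∪ add   = {pkg_at(p2,portB), truck_at(t2,whs2), truck_at(t3,whs2)}

== RESULT ==
["pkg_at(p2,portB)", "truck_at(t2,whs2)", "truck_at(t3,whs2)"]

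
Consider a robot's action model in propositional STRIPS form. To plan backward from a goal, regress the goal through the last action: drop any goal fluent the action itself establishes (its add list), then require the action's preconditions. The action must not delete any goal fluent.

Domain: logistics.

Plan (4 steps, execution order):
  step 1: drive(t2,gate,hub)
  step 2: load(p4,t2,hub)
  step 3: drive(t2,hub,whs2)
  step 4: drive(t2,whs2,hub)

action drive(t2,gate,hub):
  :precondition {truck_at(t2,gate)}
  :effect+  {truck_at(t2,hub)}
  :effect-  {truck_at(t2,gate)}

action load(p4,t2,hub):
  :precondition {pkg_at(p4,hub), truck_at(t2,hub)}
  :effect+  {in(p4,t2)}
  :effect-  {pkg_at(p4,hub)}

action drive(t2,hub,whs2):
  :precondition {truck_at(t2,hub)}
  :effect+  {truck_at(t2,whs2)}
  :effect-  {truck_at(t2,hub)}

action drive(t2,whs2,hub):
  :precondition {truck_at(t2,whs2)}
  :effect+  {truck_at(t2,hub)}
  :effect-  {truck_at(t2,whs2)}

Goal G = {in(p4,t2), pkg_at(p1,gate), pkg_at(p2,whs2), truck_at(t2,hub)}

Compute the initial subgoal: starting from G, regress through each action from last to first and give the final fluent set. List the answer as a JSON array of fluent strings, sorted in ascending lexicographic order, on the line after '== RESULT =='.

Regress step by step:
  through step 4 (drive(t2,whs2,hub)): drop {truck_at(t2,hub)}, keep {in(p4,t2), pkg_at(p1,gate), pkg_at(p2,whs2)}, require {truck_at(t2,whs2)}
    → {in(p4,t2), pkg_at(p1,gate), pkg_at(p2,whs2), truck_at(t2,whs2)}
  through step 3 (drive(t2,hub,whs2)): drop {truck_at(t2,whs2)}, keep {in(p4,t2), pkg_at(p1,gate), pkg_at(p2,whs2)}, require {truck_at(t2,hub)}
    → {in(p4,t2), pkg_at(p1,gate), pkg_at(p2,whs2), truck_at(t2,hub)}
  through step 2 (load(p4,t2,hub)): drop {in(p4,t2)}, keep {pkg_at(p1,gate), pkg_at(p2,whs2), truck_at(t2,hub)}, require {pkg_at(p4,hub), truck_at(t2,hub)}
    → {pkg_at(p1,gate), pkg_at(p2,whs2), pkg_at(p4,hub), truck_at(t2,hub)}
  through step 1 (drive(t2,gate,hub)): drop {truck_at(t2,hub)}, keep {pkg_at(p1,gate), pkg_at(p2,whs2), pkg_at(p4,hub)}, require {truck_at(t2,gate)}
    → {pkg_at(p1,gate), pkg_at(p2,whs2), pkg_at(p4,hub), truck_at(t2,gate)}

== RESULT ==
["pkg_at(p1,gate)", "pkg_at(p2,whs2)", "pkg_at(p4,hub)", "truck_at(t2,gate)"]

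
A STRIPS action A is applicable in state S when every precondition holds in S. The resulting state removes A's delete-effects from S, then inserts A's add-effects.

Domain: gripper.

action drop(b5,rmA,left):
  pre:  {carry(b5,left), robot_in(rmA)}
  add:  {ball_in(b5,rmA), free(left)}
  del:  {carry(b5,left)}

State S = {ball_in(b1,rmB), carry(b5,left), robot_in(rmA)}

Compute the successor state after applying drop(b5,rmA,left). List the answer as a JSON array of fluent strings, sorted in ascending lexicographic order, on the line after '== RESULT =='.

Compute (S \ del) ∪ add:
  pre ⊆ S: {carry(b5,left), robot_in(rmA)} ⊆ S  — applicable
  S \ del = {ball_in(b1,rmB), robot_in(rmA)}
  ∪ add   = {ball_in(b1,rmB), ball_in(b5,rmA), free(left), robot_in(rmA)}

== RESULT ==
["ball_in(b1,rmB)", "ball_in(b5,rmA)", "free(left)", "robot_in(rmA)"]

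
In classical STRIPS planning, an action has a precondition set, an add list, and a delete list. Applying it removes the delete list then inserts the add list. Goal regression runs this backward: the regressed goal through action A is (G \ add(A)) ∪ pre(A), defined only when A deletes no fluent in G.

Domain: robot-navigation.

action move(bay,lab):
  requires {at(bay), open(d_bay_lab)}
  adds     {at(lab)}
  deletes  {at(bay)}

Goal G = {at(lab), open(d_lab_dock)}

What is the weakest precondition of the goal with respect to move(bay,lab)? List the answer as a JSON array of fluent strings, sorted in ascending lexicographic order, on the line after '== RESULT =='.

Compute (G \ add) ∪ pre:
  G ∩ del = {}  (empty — regression defined)
  G \ add = {at(lab), open(d_lab_dock)} \ {at(lab)} = {open(d_lab_dock)}
  ∪ pre   = {open(d_lab_dock)} ∪ {at(bay), open(d_bay_lab)}
          = {at(bay), open(d_bay_lab), open(d_lab_dock)}

== RESULT ==
["at(bay)", "open(d_bay_lab)", "open(d_lab_dock)"]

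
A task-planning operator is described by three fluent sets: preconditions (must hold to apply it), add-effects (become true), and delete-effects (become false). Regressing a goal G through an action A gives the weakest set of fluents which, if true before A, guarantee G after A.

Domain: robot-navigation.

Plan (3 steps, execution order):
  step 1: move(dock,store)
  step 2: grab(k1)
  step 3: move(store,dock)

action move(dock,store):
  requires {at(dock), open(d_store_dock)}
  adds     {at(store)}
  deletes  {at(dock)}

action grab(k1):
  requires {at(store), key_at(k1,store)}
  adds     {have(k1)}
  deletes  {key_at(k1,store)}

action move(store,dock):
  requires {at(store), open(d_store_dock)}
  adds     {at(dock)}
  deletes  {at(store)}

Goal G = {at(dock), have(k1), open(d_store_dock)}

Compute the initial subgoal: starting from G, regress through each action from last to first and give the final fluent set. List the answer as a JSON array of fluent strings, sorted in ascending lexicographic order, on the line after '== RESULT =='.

Work backward from the goal:
  through step 3 (move(store,dock)): drop {at(dock)}, keep {have(k1), open(d_store_dock)}, require {at(store), open(d_store_dock)}
    → {at(store), have(k1), open(d_store_dock)}
  through step 2 (grab(k1)): drop {have(k1)}, keep {at(store), open(d_store_dock)}, require {at(store), key_at(k1,store)}
    → {at(store), key_at(k1,store), open(d_store_dock)}
  through step 1 (move(dock,store)): drop {at(store)}, keep {key_at(k1,store), open(d_store_dock)}, require {at(dock), open(d_store_dock)}
    → {at(dock), key_at(k1,store), open(d_store_dock)}

== RESULT ==
["at(dock)", "key_at(k1,store)", "open(d_store_dock)"]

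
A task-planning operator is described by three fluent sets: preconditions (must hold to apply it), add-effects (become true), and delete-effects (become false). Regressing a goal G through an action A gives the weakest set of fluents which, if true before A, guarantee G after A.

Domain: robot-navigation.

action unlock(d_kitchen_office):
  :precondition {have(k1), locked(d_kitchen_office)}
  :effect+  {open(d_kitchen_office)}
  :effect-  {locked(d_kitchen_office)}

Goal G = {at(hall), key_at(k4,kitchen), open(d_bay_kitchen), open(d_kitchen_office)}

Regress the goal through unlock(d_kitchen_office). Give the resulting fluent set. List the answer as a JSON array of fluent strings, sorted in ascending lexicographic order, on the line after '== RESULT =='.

Regress:
  G ∩ del = {}  (empty — regression defined)
  G \ add = {at(hall), key_at(k4,kitchen), open(d_bay_kitchen), open(d_kitchen_office)} \ {open(d_kitchen_office)} = {at(hall), key_at(k4,kitchen), open(d_bay_kitchen)}
  ∪ pre   = {at(hall), key_at(k4,kitchen), open(d_bay_kitchen)} ∪ {have(k1), locked(d_kitchen_office)}
          = {at(hall), have(k1), key_at(k4,kitchen), locked(d_kitchen_office), open(d_bay_kitchen)}

== RESULT ==
["at(hall)", "have(k1)", "key_at(k4,kitchen)", "locked(d_kitchen_office)", "open(d_bay_kitchen)"]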